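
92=92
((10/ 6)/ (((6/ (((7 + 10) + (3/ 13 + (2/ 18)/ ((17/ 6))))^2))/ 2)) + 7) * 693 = 119678.17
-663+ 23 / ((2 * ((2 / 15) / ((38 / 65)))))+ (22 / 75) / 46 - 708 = -59227589 / 44850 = -1320.57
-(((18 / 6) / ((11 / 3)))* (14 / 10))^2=-3969 / 3025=-1.31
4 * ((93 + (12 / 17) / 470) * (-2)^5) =-47557248 / 3995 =-11904.19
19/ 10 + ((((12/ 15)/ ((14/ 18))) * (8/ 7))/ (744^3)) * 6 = 22188337/ 11678072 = 1.90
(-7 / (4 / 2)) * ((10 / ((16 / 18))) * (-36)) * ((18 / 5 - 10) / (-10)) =4536 / 5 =907.20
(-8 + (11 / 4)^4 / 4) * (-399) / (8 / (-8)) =2573151 / 1024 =2512.84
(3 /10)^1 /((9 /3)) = 1 /10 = 0.10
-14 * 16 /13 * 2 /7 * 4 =-256 /13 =-19.69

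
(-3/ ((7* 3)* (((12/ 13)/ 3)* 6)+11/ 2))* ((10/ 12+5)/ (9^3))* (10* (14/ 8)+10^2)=-0.06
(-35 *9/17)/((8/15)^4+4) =-15946875/3512132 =-4.54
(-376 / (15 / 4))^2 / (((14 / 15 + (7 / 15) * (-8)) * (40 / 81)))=-1272384 / 175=-7270.77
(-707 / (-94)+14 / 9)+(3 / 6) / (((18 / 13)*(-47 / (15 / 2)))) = 9.02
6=6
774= 774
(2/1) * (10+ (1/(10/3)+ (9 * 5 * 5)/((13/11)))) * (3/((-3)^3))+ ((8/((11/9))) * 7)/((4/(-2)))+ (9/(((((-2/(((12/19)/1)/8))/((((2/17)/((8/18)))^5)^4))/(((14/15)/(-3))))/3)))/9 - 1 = -71389940538028099358954596586316369583/1042102622216552090333728989543137280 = -68.51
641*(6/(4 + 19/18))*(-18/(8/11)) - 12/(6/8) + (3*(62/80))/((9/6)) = -18842.94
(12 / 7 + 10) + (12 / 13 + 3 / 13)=1171 / 91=12.87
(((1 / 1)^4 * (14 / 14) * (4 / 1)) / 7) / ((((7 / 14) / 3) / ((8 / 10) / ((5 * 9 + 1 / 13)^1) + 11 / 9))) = 130792 / 30765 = 4.25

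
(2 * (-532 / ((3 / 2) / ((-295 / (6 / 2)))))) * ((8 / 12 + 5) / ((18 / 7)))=37351720 / 243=153710.78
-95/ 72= -1.32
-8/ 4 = -2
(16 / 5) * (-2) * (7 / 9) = -224 / 45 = -4.98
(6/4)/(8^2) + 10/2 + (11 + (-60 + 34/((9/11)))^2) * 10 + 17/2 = 36552371/10368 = 3525.50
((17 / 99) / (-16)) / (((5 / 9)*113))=-17 / 99440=-0.00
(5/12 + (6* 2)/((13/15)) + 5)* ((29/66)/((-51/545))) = -47494025/525096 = -90.45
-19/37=-0.51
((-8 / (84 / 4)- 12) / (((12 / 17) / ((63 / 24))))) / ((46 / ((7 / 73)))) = -7735 / 80592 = -0.10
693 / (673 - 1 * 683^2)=-231 / 155272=-0.00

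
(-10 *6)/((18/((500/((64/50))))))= -15625/12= -1302.08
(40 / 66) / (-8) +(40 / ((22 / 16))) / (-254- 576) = -607 / 5478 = -0.11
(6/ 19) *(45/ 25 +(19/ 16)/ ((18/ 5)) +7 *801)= 425113/ 240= 1771.30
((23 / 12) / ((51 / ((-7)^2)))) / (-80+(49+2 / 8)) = -1127 / 18819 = -0.06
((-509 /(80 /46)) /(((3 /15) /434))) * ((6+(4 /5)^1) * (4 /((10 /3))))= -5182454.76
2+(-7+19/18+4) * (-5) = 211/18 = 11.72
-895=-895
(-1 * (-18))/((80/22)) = 99/20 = 4.95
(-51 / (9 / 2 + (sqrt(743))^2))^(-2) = 2235025 / 10404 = 214.82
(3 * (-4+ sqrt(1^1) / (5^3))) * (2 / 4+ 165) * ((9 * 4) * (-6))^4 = -539305442482176 / 125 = -4314443539857.41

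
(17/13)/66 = 17/858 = 0.02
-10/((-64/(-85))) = -425/32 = -13.28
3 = 3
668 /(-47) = -668 /47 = -14.21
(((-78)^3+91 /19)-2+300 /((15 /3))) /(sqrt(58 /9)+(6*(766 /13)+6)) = -129739110345 /98303341+4570754565*sqrt(58) /3735526958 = -1310.46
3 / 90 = 1 / 30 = 0.03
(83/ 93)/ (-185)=-83/ 17205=-0.00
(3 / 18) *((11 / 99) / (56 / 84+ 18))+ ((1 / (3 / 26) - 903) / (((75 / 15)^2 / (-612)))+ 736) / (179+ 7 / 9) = 2566180577 / 20386800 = 125.87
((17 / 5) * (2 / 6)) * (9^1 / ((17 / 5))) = 3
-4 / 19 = -0.21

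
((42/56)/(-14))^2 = 9/3136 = 0.00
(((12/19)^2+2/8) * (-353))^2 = 109402839121/2085136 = 52467.96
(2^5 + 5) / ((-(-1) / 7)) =259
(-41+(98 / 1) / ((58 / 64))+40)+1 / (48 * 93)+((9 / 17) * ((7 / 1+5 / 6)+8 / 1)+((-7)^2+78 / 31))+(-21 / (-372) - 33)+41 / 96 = 592091075 / 4401504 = 134.52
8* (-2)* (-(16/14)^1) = 128/7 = 18.29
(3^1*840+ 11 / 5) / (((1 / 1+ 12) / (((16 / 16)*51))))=643161 / 65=9894.78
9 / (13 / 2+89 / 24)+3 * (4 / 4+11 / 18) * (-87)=-205613 / 490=-419.62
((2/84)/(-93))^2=1/15256836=0.00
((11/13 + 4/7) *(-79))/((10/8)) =-40764/455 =-89.59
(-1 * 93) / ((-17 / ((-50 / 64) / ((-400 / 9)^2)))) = -7533 / 3481600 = -0.00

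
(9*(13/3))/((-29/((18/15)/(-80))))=117/5800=0.02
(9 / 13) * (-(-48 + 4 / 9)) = 32.92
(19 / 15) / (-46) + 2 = 1361 / 690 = 1.97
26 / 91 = 2 / 7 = 0.29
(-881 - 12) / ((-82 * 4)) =893 / 328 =2.72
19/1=19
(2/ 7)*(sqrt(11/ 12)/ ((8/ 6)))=sqrt(33)/ 28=0.21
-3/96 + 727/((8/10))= 29079/32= 908.72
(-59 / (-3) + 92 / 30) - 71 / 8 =1663 / 120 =13.86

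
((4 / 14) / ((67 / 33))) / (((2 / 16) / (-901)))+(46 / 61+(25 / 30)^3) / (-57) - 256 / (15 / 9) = -1167.97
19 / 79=0.24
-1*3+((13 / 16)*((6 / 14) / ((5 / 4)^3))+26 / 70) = -2144 / 875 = -2.45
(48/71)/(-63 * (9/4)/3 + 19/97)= -18624/1296247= -0.01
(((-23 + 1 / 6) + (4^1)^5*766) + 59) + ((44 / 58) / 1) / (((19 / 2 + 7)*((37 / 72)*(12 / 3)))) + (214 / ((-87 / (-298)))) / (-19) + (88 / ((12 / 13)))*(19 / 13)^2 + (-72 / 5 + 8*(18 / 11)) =68619891970573 / 87460230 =784583.94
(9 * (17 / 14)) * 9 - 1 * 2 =96.36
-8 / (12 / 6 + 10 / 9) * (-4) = 72 / 7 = 10.29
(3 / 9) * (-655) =-655 / 3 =-218.33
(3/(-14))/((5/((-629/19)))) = 1887/1330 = 1.42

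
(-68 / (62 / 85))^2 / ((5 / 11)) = 18374620 / 961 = 19120.31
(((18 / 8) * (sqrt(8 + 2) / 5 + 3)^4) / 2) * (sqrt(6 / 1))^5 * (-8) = -832356 * sqrt(6) / 25 -365472 * sqrt(15) / 25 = -138172.58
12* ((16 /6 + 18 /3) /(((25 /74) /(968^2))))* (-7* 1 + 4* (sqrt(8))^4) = 1795622839296 /25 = 71824913571.84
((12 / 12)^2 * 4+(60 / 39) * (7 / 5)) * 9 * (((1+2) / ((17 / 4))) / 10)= 864 / 221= 3.91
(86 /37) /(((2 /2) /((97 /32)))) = 4171 /592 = 7.05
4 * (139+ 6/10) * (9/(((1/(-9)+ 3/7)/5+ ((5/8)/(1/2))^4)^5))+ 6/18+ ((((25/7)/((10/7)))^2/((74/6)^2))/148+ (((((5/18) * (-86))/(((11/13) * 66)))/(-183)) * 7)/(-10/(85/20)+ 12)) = 548299557485397483474098739849219508837/10688882811941955617357397354345875760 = 51.30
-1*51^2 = -2601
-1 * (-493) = 493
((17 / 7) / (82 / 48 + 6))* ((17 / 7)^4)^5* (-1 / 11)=-1658206413912209589139853208 / 1136640833409482954245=-1458865.78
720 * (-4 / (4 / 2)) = -1440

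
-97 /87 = -1.11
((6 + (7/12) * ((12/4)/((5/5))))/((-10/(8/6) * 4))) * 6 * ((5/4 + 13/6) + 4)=-2759/240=-11.50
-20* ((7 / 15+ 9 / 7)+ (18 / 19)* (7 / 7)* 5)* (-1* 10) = 1297.84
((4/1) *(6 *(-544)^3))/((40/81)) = -7824074342.40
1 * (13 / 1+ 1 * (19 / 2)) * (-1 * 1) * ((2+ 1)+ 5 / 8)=-1305 / 16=-81.56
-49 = -49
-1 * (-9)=9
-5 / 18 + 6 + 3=157 / 18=8.72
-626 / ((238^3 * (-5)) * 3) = 313 / 101109540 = 0.00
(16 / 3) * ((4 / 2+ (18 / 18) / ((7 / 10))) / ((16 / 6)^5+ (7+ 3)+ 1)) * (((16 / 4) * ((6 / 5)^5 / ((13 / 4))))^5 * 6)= 5563507354682104835834772455424 / 27451803234517574310302734375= 202.66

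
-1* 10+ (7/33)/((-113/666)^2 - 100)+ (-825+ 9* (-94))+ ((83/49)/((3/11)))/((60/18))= -401327383210917/239007859090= -1679.14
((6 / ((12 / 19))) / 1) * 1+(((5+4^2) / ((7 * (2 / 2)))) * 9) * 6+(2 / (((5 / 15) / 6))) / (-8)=167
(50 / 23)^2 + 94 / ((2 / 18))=450034 / 529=850.73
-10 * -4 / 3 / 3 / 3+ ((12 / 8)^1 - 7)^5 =-4347097 / 864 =-5031.36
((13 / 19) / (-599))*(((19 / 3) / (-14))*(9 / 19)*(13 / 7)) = 507 / 1115338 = 0.00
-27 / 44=-0.61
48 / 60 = 4 / 5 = 0.80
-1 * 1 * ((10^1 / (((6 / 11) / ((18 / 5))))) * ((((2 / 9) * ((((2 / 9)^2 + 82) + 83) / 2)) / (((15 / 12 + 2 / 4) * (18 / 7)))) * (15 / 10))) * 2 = -588236 / 729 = -806.91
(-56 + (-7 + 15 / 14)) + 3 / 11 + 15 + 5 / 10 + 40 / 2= -2014 / 77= -26.16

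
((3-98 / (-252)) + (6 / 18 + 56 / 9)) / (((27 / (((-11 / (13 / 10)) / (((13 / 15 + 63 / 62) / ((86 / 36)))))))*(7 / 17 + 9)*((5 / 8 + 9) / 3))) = -1193035 / 9110556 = -0.13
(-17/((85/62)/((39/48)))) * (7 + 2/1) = -3627/40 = -90.68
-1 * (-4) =4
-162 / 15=-54 / 5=-10.80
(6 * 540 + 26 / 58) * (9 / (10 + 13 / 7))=5920299 / 2407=2459.62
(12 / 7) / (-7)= -12 / 49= -0.24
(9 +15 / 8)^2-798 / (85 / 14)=-71643 / 5440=-13.17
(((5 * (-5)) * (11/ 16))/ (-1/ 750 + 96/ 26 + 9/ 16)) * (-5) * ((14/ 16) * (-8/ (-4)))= 4265625/ 120644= 35.36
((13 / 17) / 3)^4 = 28561 / 6765201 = 0.00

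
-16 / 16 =-1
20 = 20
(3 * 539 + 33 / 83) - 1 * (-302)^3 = 2286253708 / 83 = 27545225.40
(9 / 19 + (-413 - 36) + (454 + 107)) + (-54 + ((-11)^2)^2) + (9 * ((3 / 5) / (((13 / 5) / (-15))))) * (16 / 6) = 3610250 / 247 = 14616.40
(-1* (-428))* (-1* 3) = -1284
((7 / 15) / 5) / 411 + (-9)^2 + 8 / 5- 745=-20418473 / 30825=-662.40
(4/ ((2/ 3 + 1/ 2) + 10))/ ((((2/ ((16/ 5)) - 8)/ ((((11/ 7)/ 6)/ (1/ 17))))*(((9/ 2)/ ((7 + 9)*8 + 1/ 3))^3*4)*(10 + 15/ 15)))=-8869784000/ 77806899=-114.00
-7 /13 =-0.54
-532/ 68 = -133/ 17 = -7.82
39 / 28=1.39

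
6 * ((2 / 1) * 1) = 12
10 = 10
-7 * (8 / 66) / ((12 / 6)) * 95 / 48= -665 / 792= -0.84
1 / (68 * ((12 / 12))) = 1 / 68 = 0.01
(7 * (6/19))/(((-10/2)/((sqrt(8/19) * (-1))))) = 84 * sqrt(38)/1805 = 0.29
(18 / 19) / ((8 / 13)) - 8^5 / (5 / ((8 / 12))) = -4978981 / 1140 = -4367.53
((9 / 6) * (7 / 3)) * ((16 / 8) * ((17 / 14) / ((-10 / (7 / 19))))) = -119 / 380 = -0.31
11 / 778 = 0.01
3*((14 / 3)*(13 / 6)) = 91 / 3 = 30.33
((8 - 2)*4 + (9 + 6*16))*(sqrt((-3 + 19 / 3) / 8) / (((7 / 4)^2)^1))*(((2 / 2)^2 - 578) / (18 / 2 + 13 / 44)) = -8733472*sqrt(15) / 20041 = -1687.77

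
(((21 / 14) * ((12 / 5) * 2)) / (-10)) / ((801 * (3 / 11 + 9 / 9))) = -0.00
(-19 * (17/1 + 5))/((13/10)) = -4180/13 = -321.54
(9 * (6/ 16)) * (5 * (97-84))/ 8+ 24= 3291/ 64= 51.42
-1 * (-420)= 420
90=90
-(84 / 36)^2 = -49 / 9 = -5.44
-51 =-51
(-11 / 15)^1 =-11 / 15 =-0.73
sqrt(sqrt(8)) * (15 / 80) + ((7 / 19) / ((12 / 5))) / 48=35 / 10944 + 3 * 2^(3 / 4) / 16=0.32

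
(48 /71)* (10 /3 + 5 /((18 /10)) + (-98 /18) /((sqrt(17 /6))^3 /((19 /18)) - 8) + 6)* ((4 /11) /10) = 0.34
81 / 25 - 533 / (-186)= 28391 / 4650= 6.11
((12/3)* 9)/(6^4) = 1/36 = 0.03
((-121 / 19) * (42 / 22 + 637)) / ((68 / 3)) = -57981 / 323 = -179.51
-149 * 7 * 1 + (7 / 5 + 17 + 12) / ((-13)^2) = -881183 / 845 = -1042.82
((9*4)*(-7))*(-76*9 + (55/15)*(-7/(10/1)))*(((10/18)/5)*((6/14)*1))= 41194/5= 8238.80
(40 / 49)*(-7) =-40 / 7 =-5.71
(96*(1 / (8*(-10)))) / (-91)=6 / 455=0.01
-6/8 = -3/4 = -0.75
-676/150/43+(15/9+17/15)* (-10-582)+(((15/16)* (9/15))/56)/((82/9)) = -392788251031/236947200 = -1657.70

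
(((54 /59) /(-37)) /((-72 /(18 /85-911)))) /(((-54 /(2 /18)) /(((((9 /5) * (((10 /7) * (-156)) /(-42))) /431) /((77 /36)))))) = 0.00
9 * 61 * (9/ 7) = 4941/ 7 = 705.86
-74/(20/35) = -259/2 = -129.50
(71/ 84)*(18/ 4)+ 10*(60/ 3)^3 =4480213/ 56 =80003.80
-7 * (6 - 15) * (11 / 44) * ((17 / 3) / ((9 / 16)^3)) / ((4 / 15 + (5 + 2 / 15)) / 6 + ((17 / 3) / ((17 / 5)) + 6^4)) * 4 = 4874240 / 3155517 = 1.54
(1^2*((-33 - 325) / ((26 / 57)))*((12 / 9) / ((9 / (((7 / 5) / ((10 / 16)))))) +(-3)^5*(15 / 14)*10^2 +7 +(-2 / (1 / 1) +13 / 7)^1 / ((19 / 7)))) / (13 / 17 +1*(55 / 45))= 273484095869 / 26600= 10281356.99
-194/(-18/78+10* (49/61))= -153842/6187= -24.87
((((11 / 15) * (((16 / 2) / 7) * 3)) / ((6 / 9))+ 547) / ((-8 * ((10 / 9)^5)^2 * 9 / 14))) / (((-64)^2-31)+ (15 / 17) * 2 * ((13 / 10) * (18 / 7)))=-296242755735969 / 32295800000000000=-0.01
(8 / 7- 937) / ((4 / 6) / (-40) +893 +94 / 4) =-1.02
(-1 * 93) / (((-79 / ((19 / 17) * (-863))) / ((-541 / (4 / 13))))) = 1996420.21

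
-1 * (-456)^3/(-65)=-94818816/65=-1458751.02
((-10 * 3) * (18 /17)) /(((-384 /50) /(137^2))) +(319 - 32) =21193189 /272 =77916.14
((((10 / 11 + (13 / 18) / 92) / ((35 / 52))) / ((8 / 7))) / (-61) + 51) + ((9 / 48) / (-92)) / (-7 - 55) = 140487780593 / 2755716480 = 50.98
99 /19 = 5.21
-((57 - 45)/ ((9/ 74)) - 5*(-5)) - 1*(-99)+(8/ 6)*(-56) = -298/ 3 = -99.33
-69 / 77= -0.90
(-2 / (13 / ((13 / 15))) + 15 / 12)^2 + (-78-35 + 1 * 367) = 918889 / 3600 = 255.25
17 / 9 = 1.89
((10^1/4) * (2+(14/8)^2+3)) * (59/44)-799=-1086937/1408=-771.97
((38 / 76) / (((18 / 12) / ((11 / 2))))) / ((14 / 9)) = 33 / 28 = 1.18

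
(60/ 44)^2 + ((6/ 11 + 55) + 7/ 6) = 42523/ 726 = 58.57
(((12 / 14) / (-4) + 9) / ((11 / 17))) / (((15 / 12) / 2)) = 8364 / 385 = 21.72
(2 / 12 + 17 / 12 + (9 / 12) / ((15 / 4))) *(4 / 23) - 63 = -21628 / 345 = -62.69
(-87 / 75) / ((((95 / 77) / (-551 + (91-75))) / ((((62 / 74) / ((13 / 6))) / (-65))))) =-44441166 / 14850875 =-2.99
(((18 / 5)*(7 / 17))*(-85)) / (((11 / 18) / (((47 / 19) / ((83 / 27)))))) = -2878092 / 17347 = -165.91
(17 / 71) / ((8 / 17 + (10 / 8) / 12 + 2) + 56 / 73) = 0.07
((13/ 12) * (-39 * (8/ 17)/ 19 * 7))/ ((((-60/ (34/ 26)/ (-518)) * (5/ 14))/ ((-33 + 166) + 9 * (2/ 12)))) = -44380427/ 1425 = -31144.16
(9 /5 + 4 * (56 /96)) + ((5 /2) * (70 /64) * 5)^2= 11738327 /61440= 191.05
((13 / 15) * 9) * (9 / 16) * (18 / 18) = 351 / 80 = 4.39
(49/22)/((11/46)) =1127/121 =9.31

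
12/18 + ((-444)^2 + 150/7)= 4140320/21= 197158.10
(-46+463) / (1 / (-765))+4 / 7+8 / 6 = -6699065 / 21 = -319003.10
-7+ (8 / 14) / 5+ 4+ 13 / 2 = 253 / 70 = 3.61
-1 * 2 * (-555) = 1110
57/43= 1.33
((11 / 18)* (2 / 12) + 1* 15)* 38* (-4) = -61978 / 27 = -2295.48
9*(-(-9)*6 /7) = 486 /7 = 69.43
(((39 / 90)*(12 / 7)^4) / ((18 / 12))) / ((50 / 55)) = 164736 / 60025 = 2.74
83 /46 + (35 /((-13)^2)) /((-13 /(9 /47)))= 8556007 /4749914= 1.80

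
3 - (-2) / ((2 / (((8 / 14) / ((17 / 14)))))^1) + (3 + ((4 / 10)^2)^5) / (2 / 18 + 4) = 25800937922 / 6142578125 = 4.20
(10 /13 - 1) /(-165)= 1 /715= 0.00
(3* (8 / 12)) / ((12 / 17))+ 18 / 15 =121 / 30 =4.03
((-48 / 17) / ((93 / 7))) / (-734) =56 / 193409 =0.00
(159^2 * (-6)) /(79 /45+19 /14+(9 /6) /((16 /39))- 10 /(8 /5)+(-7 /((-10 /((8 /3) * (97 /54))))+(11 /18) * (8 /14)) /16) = -13760953920 /68071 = -202155.89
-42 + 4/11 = -458/11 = -41.64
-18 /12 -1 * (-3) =3 /2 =1.50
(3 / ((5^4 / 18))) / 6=9 / 625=0.01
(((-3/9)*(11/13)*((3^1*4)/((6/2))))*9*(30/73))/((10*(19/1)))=-396/18031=-0.02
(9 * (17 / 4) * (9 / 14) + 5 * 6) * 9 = 27513 / 56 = 491.30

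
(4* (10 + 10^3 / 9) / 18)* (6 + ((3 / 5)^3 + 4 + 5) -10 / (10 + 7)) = 13552624 / 34425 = 393.69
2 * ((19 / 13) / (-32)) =-19 / 208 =-0.09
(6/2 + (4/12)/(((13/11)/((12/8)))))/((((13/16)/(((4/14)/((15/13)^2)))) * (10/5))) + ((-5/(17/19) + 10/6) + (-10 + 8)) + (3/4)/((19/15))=-9925021/2034900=-4.88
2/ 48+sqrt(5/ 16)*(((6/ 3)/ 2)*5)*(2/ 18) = 1/ 24+5*sqrt(5)/ 36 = 0.35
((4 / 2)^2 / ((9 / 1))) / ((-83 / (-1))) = 4 / 747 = 0.01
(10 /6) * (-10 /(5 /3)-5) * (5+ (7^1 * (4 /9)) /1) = -4015 /27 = -148.70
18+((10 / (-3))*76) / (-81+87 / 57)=9598 / 453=21.19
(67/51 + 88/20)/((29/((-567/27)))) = -10199/2465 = -4.14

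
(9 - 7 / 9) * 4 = 296 / 9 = 32.89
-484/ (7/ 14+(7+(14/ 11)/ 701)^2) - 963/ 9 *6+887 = 1385374526007/ 5889515683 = 235.23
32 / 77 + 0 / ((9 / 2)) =32 / 77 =0.42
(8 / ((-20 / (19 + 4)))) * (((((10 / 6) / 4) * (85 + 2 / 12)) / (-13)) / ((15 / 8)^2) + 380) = -91844152 / 26325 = -3488.86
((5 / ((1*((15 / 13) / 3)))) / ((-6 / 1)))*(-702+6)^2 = -1049568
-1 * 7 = -7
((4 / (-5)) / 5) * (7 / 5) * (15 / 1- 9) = -168 / 125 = -1.34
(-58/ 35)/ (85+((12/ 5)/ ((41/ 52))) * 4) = -2378/ 139447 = -0.02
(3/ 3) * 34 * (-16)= -544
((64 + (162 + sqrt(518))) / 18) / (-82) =-113 / 738- sqrt(518) / 1476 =-0.17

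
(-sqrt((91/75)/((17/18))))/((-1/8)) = 8 * sqrt(9282)/85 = 9.07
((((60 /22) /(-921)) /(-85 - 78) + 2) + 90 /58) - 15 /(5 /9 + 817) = 415019619329 /117456335282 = 3.53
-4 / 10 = -2 / 5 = -0.40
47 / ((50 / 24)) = 564 / 25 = 22.56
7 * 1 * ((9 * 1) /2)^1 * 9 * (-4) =-1134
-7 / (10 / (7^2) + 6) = -343 / 304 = -1.13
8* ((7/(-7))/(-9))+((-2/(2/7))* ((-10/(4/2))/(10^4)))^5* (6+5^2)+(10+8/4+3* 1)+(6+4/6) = 6496000000004689153/288000000000000000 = 22.56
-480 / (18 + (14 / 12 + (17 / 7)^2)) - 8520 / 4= -15837090 / 7369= -2149.15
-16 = -16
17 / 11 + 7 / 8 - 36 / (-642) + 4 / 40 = 121303 / 47080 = 2.58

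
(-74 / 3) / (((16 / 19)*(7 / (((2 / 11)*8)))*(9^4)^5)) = -1406 / 2808420721042150553031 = -0.00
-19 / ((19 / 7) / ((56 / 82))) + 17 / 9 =-1067 / 369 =-2.89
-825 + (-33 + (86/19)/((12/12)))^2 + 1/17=-87087/6137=-14.19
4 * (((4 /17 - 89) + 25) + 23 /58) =-124962 /493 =-253.47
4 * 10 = 40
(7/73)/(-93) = -7/6789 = -0.00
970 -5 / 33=32005 / 33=969.85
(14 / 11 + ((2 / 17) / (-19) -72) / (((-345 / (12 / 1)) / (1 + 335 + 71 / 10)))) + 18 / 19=1760095956 / 2042975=861.54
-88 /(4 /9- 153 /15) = 3960 /439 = 9.02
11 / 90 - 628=-56509 / 90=-627.88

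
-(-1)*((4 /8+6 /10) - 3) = -19 /10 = -1.90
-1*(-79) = 79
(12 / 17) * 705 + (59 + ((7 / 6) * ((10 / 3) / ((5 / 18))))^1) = 9701 / 17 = 570.65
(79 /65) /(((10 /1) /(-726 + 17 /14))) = -88.09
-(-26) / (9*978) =0.00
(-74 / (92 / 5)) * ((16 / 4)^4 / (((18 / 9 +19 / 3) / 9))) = -127872 / 115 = -1111.93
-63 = -63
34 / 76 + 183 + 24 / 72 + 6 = 21635 / 114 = 189.78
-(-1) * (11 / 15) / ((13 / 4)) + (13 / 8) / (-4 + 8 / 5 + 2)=-11971 / 3120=-3.84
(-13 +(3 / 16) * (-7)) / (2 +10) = -229 / 192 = -1.19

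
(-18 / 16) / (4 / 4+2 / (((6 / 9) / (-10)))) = 0.04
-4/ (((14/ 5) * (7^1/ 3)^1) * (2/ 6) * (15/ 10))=-60/ 49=-1.22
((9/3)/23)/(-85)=-3/1955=-0.00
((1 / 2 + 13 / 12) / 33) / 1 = 19 / 396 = 0.05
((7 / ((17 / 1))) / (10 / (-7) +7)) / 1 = 0.07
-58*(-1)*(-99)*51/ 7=-292842/ 7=-41834.57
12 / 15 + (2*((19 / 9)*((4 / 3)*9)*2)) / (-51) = -908 / 765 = -1.19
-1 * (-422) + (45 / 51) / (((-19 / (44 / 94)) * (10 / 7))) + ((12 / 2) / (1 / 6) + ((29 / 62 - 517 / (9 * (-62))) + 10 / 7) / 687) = 9328553486090 / 20368514691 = 457.99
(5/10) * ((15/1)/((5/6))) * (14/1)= 126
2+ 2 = 4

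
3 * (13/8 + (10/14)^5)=730473/134456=5.43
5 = 5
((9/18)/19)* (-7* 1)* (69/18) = -161/228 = -0.71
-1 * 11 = -11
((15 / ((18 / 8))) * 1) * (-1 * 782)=-15640 / 3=-5213.33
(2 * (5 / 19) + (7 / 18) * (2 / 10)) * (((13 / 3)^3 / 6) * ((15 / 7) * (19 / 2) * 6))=2269501 / 2268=1000.66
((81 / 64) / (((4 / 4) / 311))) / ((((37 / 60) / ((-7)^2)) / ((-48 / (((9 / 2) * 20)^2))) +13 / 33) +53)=40733847 / 5305852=7.68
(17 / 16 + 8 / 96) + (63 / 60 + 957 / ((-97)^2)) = 5188223 / 2258160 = 2.30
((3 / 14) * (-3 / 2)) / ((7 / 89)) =-4.09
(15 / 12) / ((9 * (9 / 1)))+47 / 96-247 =-638915 / 2592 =-246.49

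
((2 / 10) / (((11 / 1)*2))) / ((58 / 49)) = 49 / 6380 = 0.01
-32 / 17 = -1.88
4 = 4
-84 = -84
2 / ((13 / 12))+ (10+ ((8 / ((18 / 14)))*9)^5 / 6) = 3579757006 / 39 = 91788641.18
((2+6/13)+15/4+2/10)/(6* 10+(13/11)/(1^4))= 18337/174980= 0.10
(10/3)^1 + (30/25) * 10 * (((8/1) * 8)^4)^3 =170005193383307227693066/3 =56668397794435742564355.33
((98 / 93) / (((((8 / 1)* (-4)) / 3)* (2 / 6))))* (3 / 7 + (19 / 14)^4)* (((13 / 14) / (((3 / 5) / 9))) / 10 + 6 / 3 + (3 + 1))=-2940435 / 351232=-8.37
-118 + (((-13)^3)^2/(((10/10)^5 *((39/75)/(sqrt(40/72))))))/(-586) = -9282325 *sqrt(5)/1758-118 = -11924.55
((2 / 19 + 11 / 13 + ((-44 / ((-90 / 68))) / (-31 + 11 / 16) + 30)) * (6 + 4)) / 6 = 160939933 / 3234465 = 49.76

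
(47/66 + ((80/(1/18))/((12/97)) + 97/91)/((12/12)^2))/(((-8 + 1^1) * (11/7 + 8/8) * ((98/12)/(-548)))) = 19158222206/441441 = 43399.28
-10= -10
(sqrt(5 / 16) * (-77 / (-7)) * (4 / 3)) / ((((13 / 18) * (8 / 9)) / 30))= 4455 * sqrt(5) / 26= 383.14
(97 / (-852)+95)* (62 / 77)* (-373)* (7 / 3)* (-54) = 2804362827 / 781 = 3590733.45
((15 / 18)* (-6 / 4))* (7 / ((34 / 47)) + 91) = -17115 / 136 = -125.85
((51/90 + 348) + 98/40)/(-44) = -21061/2640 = -7.98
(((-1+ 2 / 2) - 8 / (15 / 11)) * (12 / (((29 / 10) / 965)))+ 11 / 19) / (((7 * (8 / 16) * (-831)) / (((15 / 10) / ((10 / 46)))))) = 296872983 / 5341945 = 55.57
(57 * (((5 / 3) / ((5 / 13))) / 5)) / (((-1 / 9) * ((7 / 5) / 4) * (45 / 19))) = -18772 / 35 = -536.34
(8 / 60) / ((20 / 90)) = 3 / 5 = 0.60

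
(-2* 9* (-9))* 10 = 1620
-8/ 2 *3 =-12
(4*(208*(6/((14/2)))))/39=18.29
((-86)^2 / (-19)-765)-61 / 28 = -615227 / 532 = -1156.44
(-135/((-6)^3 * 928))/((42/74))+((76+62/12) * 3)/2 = 121.75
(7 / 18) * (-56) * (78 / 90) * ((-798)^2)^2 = -38269009781184 / 5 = -7653801956236.80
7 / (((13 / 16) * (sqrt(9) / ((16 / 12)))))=448 / 117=3.83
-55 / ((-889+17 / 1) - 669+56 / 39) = 2145 / 60043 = 0.04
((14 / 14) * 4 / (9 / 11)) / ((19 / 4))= 176 / 171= 1.03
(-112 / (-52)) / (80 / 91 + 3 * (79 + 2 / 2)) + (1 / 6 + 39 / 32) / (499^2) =146503693 / 16374305760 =0.01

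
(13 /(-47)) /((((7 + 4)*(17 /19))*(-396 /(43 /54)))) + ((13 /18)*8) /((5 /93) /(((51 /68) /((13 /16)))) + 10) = 1211981977973 /2109671130600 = 0.57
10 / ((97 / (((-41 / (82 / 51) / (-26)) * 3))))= 765 / 2522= 0.30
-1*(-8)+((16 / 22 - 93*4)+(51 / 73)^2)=-21266073 / 58619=-362.78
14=14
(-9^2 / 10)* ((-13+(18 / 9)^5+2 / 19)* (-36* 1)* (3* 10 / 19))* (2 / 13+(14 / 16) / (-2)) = -46838979 / 18772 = -2495.15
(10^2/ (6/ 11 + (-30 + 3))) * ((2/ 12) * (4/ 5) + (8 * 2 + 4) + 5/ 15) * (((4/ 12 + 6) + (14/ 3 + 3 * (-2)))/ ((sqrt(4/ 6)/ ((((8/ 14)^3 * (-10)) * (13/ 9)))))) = 1404832000 * sqrt(6)/ 2694951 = 1276.88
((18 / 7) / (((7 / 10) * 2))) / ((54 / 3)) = 0.10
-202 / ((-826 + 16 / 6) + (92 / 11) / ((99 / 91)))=109989 / 444119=0.25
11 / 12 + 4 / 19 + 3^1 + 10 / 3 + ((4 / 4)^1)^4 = 8.46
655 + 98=753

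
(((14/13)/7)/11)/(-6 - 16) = -1/1573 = -0.00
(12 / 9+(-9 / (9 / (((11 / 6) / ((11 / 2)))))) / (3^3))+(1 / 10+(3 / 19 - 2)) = -0.42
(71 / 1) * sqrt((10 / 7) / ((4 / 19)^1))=71 * sqrt(1330) / 14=184.95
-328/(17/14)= -270.12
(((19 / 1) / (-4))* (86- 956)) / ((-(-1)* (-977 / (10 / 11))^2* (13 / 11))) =413250 / 136497647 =0.00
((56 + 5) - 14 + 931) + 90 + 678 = 1746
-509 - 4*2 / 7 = -3571 / 7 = -510.14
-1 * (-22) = 22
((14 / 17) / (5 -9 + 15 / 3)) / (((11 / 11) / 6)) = 84 / 17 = 4.94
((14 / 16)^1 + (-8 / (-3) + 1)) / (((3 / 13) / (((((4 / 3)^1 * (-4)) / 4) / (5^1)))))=-1417 / 270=-5.25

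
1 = 1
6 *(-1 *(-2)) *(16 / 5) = 192 / 5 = 38.40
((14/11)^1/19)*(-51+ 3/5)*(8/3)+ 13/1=4177/1045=4.00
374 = 374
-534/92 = -267/46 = -5.80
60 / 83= 0.72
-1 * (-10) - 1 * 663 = -653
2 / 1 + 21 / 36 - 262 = -259.42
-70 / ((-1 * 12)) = 35 / 6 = 5.83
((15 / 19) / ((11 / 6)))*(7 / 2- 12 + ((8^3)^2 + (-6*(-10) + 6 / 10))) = 23597649 / 209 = 112907.41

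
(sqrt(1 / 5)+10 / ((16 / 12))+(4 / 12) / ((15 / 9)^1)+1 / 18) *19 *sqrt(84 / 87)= 38 *sqrt(1015) / 145+13262 *sqrt(203) / 1305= 153.14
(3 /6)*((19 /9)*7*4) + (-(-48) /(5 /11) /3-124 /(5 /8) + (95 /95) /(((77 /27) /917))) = 93011 /495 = 187.90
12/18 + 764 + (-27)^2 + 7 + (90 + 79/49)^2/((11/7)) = 77439409/11319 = 6841.54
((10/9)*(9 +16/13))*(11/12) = 7315/702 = 10.42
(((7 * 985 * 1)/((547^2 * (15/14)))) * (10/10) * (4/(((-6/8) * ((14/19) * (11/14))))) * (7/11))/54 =-20541584/8797642227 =-0.00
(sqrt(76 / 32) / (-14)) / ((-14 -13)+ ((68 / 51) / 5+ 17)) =0.01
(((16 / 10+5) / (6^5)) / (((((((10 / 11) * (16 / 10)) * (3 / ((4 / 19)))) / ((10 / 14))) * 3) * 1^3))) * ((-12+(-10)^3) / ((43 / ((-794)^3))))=1915479073849 / 16676604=114860.26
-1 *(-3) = 3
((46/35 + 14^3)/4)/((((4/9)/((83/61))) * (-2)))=-35888121/34160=-1050.59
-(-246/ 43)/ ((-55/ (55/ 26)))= -123/ 559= -0.22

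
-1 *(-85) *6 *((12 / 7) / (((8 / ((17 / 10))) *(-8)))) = -2601 / 112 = -23.22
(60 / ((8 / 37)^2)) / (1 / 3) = 61605 / 16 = 3850.31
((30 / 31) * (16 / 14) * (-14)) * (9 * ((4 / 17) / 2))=-16.39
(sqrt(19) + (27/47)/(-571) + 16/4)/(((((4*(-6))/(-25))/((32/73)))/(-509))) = -50900*sqrt(19)/219-5462638900/5877303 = -1942.54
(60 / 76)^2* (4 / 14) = 0.18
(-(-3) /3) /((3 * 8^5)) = 1 /98304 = 0.00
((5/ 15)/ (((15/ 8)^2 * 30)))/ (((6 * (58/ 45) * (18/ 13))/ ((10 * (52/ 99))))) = 0.00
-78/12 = -13/2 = -6.50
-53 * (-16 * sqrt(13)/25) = 848 * sqrt(13)/25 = 122.30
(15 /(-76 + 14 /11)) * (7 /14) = -55 /548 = -0.10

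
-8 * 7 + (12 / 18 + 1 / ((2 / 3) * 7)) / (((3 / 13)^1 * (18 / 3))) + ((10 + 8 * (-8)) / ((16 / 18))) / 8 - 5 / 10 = -383791 / 6048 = -63.46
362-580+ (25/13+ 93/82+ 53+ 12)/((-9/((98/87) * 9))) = -294.66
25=25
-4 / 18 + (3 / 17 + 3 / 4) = 431 / 612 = 0.70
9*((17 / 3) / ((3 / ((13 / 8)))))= 27.62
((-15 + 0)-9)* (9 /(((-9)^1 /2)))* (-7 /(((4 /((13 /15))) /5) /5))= -1820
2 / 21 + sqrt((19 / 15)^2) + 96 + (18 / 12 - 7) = 19291 / 210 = 91.86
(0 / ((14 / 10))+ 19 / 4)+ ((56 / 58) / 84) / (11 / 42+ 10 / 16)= 82323 / 17284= 4.76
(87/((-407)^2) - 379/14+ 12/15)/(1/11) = -304622421/1054130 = -288.98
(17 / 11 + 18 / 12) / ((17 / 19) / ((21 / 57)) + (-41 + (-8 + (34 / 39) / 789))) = -14431599 / 220684376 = -0.07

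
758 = 758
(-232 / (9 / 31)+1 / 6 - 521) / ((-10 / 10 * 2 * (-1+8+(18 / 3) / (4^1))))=23759 / 306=77.64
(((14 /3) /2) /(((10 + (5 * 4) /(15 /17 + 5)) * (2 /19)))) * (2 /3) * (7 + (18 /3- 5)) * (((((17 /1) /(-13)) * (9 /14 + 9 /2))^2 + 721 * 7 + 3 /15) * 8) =28488452864 /79261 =359425.86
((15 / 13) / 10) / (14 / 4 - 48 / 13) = -3 / 5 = -0.60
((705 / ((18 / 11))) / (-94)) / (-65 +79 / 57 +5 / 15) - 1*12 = -172091 / 14428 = -11.93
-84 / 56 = -3 / 2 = -1.50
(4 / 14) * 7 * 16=32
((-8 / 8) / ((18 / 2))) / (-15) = 1 / 135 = 0.01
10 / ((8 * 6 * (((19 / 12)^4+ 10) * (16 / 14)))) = 3780 / 337681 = 0.01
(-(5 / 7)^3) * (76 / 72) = -2375 / 6174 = -0.38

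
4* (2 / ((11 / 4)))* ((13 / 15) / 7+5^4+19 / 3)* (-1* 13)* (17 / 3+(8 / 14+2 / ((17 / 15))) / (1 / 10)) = -31759195936 / 45815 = -693205.19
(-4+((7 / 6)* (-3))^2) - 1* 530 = -2087 / 4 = -521.75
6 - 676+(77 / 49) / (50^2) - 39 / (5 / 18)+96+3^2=-12344489 / 17500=-705.40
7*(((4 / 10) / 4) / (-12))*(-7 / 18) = 49 / 2160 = 0.02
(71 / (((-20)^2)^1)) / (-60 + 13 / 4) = -71 / 22700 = -0.00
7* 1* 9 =63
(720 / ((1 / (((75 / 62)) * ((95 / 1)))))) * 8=20520000 / 31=661935.48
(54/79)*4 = 216/79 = 2.73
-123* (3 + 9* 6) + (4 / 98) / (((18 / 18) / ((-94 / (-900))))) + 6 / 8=-309151837 / 44100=-7010.25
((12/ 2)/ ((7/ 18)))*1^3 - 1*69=-375/ 7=-53.57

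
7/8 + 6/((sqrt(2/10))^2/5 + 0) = 1207/8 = 150.88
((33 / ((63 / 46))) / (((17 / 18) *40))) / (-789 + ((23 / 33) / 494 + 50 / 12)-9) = -6186609 / 7699923560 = -0.00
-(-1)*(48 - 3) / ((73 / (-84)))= -3780 / 73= -51.78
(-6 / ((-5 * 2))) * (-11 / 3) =-11 / 5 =-2.20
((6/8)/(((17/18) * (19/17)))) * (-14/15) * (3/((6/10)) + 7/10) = -189/50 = -3.78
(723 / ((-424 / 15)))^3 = -1275524101125 / 76225024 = -16733.67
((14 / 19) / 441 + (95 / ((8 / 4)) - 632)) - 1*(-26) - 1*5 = -1349015 / 2394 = -563.50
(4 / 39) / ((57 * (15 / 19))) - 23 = -40361 / 1755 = -23.00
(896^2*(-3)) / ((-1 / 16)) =38535168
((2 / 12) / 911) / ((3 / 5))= 5 / 16398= 0.00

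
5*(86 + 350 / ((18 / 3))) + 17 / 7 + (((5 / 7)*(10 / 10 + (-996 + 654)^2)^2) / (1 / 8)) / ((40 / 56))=2298376301006 / 21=109446490524.10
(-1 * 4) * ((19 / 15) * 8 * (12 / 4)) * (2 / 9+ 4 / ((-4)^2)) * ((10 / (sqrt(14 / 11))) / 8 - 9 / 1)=2584 / 5 - 323 * sqrt(154) / 63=453.18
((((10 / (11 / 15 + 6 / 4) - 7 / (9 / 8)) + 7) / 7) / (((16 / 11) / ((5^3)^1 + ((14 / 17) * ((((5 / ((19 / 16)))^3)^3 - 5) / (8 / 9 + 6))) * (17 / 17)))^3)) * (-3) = -5018076193868458677059121081485429054607234424890799133624875 / 55355803088898451242603738394160199367062790872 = -90651312307938.11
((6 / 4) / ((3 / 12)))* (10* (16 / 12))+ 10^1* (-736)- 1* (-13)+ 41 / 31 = -225236 / 31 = -7265.68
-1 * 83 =-83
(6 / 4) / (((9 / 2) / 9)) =3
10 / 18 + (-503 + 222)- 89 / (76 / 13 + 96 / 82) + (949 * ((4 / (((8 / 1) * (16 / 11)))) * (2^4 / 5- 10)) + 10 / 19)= -2510.89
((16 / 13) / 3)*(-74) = -1184 / 39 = -30.36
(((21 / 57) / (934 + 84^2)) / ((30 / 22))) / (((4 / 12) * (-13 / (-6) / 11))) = 2541 / 4933825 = 0.00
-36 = -36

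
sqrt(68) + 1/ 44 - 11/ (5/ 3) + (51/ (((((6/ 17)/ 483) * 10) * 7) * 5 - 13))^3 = -6476452002197/ 91651355620 + 2 * sqrt(17) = -62.42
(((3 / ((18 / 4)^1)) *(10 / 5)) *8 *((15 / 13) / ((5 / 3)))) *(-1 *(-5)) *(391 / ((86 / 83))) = 7788720 / 559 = 13933.31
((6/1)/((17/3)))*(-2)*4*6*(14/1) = -12096/17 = -711.53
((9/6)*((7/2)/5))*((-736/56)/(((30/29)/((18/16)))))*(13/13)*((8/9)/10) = -667/500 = -1.33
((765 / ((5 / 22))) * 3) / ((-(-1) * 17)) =594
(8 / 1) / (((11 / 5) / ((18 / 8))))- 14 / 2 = 13 / 11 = 1.18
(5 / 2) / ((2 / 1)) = 5 / 4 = 1.25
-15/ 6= -5/ 2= -2.50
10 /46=5 /23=0.22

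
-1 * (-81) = 81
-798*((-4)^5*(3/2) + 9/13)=1225175.54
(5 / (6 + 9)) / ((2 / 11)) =11 / 6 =1.83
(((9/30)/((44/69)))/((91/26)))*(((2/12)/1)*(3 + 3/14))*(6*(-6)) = -5589/2156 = -2.59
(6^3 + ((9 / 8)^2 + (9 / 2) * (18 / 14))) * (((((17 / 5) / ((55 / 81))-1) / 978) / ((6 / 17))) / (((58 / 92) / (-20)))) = -82484187 / 1004080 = -82.15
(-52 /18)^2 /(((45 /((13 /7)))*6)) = 4394 /76545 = 0.06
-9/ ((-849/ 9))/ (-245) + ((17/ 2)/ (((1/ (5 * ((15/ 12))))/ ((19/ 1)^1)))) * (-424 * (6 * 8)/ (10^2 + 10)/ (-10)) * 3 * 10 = 427300511103/ 762685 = 560258.18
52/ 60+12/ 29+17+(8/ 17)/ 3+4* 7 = 114468/ 2465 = 46.44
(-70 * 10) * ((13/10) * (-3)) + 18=2748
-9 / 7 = -1.29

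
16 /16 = 1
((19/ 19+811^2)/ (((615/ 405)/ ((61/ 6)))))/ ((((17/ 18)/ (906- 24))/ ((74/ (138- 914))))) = -646671444237/ 1649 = -392159760.00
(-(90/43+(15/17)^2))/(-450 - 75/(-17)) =2379/369155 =0.01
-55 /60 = -11 /12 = -0.92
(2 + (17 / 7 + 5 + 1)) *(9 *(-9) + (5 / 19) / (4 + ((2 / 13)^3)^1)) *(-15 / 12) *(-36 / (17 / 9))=-133299311445 / 6629252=-20107.75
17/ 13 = 1.31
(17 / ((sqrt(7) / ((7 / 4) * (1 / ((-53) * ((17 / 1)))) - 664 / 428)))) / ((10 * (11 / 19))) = -1.72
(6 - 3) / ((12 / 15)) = 15 / 4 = 3.75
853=853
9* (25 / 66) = 3.41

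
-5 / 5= -1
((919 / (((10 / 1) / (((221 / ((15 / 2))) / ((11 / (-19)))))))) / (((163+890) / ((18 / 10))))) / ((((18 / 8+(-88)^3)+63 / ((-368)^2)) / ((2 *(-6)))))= -160795415552 / 1142056072092375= -0.00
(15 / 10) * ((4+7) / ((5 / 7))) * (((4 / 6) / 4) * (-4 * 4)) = -308 / 5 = -61.60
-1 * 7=-7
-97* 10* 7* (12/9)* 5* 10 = -1358000/3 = -452666.67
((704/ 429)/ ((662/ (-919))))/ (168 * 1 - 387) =29408/ 2827071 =0.01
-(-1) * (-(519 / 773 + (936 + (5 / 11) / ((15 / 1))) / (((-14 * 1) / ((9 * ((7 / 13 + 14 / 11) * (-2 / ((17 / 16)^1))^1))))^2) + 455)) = -14637438322990 / 2955923399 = -4951.90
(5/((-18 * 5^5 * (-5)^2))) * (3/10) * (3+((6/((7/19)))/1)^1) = -9/437500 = -0.00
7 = 7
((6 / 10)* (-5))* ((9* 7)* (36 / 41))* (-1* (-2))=-331.90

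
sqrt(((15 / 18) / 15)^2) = 1 / 18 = 0.06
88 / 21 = 4.19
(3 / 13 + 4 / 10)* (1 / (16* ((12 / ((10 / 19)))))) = 0.00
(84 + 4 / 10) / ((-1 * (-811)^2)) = -422 / 3288605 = -0.00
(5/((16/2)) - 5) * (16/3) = -70/3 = -23.33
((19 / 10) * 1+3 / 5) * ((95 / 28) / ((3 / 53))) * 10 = 125875 / 84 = 1498.51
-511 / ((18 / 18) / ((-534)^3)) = 77811658344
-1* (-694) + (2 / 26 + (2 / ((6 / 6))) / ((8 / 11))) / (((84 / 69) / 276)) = 69415 / 52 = 1334.90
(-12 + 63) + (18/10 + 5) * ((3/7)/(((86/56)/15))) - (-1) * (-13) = 2858/43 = 66.47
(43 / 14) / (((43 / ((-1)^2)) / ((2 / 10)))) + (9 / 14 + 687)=24068 / 35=687.66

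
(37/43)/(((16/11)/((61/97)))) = 24827/66736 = 0.37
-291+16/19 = -5513/19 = -290.16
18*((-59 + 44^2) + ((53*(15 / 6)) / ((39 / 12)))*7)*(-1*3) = -1517994 / 13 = -116768.77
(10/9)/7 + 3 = 199/63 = 3.16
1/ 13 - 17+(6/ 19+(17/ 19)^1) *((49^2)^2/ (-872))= -1727320459/ 215384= -8019.73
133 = 133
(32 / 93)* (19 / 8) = 76 / 93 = 0.82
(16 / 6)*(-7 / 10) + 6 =62 / 15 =4.13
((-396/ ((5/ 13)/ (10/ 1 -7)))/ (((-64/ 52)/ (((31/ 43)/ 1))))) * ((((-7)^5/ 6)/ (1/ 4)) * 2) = -8717135427/ 215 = -40544815.94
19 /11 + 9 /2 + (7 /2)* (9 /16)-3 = 1829 /352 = 5.20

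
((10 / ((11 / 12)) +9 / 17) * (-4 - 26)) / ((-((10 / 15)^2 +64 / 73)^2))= 446756715 / 2272424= 196.60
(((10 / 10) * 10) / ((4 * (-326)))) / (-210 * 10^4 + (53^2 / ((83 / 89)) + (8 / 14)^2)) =20335 / 5560548502196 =0.00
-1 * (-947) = 947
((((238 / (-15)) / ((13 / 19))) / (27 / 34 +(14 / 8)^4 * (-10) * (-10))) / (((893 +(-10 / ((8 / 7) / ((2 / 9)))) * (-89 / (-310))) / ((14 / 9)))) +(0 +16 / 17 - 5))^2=187310481958640695740181218294649 / 11369792206889106542310904250625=16.47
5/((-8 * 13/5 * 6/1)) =-25/624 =-0.04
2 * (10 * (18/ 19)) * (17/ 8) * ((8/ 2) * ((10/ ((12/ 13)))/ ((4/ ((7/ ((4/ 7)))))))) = 812175/ 152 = 5343.26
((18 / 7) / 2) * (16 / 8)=18 / 7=2.57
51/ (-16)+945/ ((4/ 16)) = 60429/ 16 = 3776.81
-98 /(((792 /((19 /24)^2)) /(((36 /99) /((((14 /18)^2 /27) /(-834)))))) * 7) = 149.96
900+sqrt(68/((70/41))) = sqrt(48790)/35+900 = 906.31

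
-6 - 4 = -10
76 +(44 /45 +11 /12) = 14021 /180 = 77.89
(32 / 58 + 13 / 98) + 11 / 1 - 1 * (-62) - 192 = -336253 / 2842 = -118.32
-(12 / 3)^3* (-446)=28544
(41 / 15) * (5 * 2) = 82 / 3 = 27.33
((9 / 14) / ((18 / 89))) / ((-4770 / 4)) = -89 / 33390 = -0.00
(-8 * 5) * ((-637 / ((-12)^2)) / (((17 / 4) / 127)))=808990 / 153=5287.52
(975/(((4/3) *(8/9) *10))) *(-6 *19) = -300105/32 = -9378.28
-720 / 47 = -15.32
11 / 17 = 0.65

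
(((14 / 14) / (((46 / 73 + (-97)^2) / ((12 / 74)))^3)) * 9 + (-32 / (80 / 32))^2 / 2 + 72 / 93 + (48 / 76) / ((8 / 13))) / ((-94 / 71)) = -2873868692472718136773358661469 / 45446931353269608328819267300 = -63.24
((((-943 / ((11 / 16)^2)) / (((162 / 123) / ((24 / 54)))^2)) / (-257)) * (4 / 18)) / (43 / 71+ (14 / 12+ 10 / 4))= 115249144832 / 2506476817845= 0.05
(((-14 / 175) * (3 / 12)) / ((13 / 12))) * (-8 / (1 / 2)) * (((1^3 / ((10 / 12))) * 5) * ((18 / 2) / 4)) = 1296 / 325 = 3.99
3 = 3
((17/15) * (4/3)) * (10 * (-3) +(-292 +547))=340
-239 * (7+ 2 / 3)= -5497 / 3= -1832.33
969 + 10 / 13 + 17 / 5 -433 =35111 / 65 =540.17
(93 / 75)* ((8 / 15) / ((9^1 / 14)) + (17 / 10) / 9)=341 / 270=1.26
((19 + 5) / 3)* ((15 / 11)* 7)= 840 / 11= 76.36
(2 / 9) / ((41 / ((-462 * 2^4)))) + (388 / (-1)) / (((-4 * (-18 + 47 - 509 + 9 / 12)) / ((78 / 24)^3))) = -59121341 / 1257552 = -47.01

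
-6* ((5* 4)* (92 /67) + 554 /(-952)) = -2571843 /15946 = -161.28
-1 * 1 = -1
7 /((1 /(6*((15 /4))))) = 157.50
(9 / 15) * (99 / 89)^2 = 29403 / 39605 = 0.74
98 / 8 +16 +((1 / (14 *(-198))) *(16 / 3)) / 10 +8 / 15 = 1196803 / 41580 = 28.78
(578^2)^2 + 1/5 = 558060595281/5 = 111612119056.20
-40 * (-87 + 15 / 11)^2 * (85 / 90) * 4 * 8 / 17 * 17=-1072724480 / 121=-8865491.57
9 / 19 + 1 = 28 / 19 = 1.47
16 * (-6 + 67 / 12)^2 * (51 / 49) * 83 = 35275 / 147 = 239.97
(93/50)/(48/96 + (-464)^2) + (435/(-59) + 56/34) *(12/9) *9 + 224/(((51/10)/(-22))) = -657344112613/635124675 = -1034.98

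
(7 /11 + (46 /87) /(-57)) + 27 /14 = 1951721 /763686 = 2.56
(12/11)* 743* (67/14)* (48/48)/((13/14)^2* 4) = 2090802/1859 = 1124.69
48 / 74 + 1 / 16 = 421 / 592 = 0.71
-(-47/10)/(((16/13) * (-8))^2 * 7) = 7943/1146880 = 0.01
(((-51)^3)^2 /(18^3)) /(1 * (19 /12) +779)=4259571 /1102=3865.31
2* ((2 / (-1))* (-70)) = 280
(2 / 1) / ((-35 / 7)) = -2 / 5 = -0.40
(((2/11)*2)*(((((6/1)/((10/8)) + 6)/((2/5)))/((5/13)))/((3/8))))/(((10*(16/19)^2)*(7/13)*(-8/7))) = -549081/35200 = -15.60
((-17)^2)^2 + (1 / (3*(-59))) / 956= 14132755451 / 169212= 83521.00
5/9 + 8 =77/9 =8.56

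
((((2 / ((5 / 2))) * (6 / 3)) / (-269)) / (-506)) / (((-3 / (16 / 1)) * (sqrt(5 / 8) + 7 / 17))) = 60928 / 1074960315- 36992 * sqrt(10) / 1074960315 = -0.00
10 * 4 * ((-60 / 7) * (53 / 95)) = -25440 / 133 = -191.28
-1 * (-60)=60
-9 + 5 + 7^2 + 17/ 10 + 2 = 487/ 10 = 48.70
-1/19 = -0.05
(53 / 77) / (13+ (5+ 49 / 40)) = 2120 / 59213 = 0.04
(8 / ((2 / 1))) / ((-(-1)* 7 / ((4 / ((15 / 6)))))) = 32 / 35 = 0.91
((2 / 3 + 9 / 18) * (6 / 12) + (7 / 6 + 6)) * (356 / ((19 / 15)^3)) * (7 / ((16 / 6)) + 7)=716995125 / 54872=13066.68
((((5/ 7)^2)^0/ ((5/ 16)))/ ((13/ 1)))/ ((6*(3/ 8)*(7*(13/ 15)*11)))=64/ 39039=0.00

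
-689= -689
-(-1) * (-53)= -53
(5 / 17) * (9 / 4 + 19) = 25 / 4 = 6.25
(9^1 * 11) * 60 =5940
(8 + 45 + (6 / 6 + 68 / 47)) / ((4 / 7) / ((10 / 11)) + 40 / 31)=1413755 / 48927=28.90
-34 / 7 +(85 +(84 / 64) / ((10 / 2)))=45027 / 560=80.41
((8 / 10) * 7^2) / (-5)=-196 / 25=-7.84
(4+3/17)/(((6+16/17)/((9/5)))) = 639/590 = 1.08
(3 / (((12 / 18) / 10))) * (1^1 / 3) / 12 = 5 / 4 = 1.25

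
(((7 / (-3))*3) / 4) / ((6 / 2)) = -7 / 12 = -0.58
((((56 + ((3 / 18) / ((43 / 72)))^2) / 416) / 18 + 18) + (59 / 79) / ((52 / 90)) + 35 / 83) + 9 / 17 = 3906765612769 / 192915385416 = 20.25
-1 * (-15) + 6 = 21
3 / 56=0.05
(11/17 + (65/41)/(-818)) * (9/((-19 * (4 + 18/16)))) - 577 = -577.06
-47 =-47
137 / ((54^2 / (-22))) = -1507 / 1458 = -1.03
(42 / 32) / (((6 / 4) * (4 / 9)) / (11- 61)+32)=1575 / 38384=0.04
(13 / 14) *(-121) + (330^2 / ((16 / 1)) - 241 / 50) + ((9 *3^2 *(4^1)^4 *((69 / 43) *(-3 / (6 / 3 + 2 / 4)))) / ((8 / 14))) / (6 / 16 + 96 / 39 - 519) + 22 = 11062477029453 / 1615798100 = 6846.45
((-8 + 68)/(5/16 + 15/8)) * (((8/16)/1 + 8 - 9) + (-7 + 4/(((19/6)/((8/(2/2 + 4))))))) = -99936/665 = -150.28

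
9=9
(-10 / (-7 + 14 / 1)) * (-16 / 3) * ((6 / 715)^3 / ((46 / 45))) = 10368 / 2353986635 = 0.00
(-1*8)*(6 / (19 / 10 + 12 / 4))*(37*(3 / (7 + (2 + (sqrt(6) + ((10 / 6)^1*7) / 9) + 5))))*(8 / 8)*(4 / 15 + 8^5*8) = -22249505119104 / 1163365 + 10181976918912*sqrt(6) / 8143555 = -16062504.37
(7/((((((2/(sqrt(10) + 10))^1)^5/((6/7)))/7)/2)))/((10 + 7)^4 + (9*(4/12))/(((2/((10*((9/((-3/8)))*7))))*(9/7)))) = 105175*sqrt(10)/54374 + 179375/27187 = 12.71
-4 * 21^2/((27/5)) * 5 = -4900/3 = -1633.33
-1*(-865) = 865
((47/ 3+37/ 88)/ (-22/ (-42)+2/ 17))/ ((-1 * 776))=-0.03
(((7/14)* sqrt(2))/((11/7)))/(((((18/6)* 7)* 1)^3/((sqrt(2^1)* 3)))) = 1/4851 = 0.00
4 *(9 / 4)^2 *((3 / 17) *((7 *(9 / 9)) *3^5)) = 413343 / 68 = 6078.57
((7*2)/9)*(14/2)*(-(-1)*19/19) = 98/9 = 10.89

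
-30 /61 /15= -2 /61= -0.03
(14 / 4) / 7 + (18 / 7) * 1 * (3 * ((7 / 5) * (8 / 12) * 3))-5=171 / 10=17.10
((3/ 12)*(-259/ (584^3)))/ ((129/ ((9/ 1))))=-0.00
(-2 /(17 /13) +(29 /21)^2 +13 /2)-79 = -1081403 /14994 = -72.12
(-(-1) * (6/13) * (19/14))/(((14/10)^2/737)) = 1050225/4459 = 235.53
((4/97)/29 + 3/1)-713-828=-4326390/2813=-1538.00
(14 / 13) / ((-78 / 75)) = -175 / 169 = -1.04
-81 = -81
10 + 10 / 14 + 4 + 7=152 / 7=21.71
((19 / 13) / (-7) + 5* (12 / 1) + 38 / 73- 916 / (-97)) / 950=8989627 / 122430490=0.07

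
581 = 581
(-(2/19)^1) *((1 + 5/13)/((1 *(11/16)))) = -576/2717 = -0.21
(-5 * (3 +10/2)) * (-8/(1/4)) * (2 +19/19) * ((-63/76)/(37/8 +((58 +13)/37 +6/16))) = -34965/76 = -460.07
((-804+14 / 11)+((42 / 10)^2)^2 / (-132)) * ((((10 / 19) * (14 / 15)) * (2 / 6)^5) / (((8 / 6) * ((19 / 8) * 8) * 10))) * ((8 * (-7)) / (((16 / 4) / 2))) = 1084851523 / 6030956250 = 0.18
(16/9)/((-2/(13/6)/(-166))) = 8632/27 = 319.70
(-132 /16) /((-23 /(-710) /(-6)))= 1528.04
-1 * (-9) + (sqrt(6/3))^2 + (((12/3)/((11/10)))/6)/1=383/33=11.61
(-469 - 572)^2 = 1083681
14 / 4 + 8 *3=55 / 2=27.50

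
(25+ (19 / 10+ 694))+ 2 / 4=3607 / 5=721.40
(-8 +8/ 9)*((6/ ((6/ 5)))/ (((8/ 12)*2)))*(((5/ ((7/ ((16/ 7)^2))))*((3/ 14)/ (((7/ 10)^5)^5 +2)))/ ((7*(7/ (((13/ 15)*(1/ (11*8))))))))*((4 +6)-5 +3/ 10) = -881920000000000000000000000000/ 77653546587607149911618296410519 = -0.01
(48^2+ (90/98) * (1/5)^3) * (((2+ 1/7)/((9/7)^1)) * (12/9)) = 1254404/245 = 5120.02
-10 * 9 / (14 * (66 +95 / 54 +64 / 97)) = -235710 / 2508653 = -0.09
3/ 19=0.16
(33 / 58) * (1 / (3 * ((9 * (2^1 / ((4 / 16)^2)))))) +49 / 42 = 19499 / 16704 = 1.17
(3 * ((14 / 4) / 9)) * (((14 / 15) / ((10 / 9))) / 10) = 49 / 500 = 0.10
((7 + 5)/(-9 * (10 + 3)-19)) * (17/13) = -3/26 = -0.12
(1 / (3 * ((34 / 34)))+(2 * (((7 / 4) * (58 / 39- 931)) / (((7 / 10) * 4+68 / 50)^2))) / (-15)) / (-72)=-32563273 / 182227968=-0.18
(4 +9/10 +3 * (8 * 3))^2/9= 591361/900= 657.07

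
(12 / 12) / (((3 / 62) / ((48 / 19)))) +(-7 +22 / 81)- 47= -2336 / 1539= -1.52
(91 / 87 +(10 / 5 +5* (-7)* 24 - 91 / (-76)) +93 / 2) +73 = -4735889 / 6612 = -716.26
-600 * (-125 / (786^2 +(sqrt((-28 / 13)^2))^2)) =3168750 / 26102077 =0.12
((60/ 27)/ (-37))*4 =-80/ 333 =-0.24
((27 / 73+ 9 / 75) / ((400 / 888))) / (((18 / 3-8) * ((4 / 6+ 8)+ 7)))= -148851 / 4288750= -0.03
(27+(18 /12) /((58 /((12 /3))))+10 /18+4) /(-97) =-0.33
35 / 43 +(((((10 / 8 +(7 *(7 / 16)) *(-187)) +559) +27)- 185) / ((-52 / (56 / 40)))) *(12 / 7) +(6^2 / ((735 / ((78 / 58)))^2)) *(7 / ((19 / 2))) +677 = 840305573568247 / 1225506209200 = 685.68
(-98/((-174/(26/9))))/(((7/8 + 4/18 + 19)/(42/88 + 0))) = 17836/461593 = 0.04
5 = 5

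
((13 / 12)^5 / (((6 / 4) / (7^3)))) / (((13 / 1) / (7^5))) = 164648481361 / 373248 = 441123.55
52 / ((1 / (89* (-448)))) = -2073344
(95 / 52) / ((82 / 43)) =4085 / 4264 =0.96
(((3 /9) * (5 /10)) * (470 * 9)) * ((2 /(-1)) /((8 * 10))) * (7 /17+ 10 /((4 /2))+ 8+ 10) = -28059 /68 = -412.63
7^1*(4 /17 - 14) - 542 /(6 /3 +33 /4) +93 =-39193 /697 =-56.23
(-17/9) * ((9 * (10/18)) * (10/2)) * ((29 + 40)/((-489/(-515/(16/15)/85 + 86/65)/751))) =-6652955045/305136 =-21803.25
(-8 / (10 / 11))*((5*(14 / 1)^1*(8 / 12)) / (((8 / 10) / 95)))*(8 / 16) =-73150 / 3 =-24383.33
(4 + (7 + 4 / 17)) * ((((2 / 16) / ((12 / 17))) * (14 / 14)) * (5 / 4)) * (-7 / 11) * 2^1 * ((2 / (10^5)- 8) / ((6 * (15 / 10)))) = 178266221 / 63360000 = 2.81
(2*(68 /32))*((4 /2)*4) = 34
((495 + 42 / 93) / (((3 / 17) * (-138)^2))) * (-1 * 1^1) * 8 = -522206 / 442773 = -1.18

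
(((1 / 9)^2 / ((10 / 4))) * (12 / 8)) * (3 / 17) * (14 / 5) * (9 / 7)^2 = 18 / 2975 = 0.01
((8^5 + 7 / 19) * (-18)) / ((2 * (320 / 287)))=-264502.17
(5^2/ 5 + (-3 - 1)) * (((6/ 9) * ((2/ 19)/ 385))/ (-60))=-1/ 329175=-0.00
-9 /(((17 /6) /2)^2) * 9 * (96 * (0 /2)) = 0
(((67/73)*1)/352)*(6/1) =201/12848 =0.02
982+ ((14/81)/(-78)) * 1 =3102131/3159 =982.00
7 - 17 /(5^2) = 158 /25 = 6.32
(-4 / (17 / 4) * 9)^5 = -61917364224 / 1419857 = -43608.17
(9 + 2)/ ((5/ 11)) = 121/ 5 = 24.20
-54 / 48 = -9 / 8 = -1.12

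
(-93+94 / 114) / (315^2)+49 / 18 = 30782317 / 11311650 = 2.72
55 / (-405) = -11 / 81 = -0.14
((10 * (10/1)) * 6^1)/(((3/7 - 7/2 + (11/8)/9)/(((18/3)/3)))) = -604800/1471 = -411.15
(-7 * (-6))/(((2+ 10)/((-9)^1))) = -63/2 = -31.50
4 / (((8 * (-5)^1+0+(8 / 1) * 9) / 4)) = 1 / 2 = 0.50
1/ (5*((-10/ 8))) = -4/ 25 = -0.16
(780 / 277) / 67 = 780 / 18559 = 0.04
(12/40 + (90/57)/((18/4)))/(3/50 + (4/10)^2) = 1855/627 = 2.96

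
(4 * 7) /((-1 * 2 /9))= -126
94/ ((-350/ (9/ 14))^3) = -34263/ 58824500000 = -0.00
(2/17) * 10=20/17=1.18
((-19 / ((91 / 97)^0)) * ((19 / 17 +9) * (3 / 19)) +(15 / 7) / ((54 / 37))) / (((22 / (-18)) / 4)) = 123742 / 1309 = 94.53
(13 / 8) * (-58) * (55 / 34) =-20735 / 136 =-152.46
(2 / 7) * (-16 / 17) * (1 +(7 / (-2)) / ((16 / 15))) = 73 / 119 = 0.61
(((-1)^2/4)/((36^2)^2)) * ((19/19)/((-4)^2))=1/107495424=0.00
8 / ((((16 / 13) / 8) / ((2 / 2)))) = 52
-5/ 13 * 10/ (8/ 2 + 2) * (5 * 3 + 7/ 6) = -2425/ 234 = -10.36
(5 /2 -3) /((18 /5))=-5 /36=-0.14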